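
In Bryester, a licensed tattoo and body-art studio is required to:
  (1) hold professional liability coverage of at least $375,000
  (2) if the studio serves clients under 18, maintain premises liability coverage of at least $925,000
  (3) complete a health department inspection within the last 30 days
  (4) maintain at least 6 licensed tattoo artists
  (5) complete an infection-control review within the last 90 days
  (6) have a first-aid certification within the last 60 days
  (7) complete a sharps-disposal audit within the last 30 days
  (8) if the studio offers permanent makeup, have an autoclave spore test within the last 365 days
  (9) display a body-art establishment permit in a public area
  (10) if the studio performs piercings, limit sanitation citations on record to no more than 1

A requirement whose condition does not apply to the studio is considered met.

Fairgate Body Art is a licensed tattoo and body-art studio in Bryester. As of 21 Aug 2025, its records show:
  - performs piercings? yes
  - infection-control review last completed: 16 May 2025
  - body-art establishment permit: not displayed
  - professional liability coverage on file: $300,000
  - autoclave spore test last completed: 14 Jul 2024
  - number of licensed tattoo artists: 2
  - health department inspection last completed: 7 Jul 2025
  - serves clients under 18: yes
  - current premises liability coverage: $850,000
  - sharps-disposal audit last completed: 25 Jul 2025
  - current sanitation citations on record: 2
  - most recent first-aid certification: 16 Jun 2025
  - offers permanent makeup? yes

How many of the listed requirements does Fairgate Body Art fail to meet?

9

1. professional liability coverage $300,000 < $375,000 → not met
2. condition 'serves clients under 18' holds; premises liability coverage $850,000 < $925,000 → not met
3. health department inspection 45 days ago vs limit 30 → not met
4. licensed tattoo artists 2 < 6 → not met
5. infection-control review 97 days ago vs limit 90 → not met
6. first-aid certification 66 days ago vs limit 60 → not met
7. sharps-disposal audit 27 days ago vs limit 30 → met
8. condition 'offers permanent makeup' holds; autoclave spore test 403 days ago vs limit 365 → not met
9. body-art establishment permit absent → not met
10. condition 'performs piercings' holds; sanitation citations on record 2 > 1 → not met
Not met: 9 of 10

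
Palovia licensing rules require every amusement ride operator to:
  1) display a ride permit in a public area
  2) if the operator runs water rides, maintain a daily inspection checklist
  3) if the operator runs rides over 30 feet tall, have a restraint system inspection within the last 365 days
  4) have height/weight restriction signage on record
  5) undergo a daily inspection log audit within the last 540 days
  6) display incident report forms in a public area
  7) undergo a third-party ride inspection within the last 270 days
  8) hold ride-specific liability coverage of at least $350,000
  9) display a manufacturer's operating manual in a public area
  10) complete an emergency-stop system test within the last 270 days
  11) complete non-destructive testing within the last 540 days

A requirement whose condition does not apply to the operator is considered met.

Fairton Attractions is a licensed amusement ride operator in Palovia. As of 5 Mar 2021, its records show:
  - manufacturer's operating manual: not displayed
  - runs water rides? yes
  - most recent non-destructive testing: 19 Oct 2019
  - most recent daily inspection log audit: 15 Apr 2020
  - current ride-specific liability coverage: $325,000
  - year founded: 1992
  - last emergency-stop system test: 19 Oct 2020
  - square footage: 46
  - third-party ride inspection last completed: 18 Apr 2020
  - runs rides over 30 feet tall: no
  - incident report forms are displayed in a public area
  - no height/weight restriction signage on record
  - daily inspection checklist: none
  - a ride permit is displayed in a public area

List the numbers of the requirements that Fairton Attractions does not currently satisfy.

2, 4, 7, 8, 9

1. ride permit present → met
2. condition 'runs water rides' holds; daily inspection checklist absent → not met
3. condition 'runs rides over 30 feet tall' does not hold → requirement n/a → met
4. height/weight restriction signage absent → not met
5. daily inspection log audit 324 days ago vs limit 540 → met
6. incident report forms present → met
7. third-party ride inspection 321 days ago vs limit 270 → not met
8. ride-specific liability coverage $325,000 < $350,000 → not met
9. manufacturer's operating manual absent → not met
10. emergency-stop system test 137 days ago vs limit 270 → met
11. non-destructive testing 503 days ago vs limit 540 → met
Not met: 2, 4, 7, 8, 9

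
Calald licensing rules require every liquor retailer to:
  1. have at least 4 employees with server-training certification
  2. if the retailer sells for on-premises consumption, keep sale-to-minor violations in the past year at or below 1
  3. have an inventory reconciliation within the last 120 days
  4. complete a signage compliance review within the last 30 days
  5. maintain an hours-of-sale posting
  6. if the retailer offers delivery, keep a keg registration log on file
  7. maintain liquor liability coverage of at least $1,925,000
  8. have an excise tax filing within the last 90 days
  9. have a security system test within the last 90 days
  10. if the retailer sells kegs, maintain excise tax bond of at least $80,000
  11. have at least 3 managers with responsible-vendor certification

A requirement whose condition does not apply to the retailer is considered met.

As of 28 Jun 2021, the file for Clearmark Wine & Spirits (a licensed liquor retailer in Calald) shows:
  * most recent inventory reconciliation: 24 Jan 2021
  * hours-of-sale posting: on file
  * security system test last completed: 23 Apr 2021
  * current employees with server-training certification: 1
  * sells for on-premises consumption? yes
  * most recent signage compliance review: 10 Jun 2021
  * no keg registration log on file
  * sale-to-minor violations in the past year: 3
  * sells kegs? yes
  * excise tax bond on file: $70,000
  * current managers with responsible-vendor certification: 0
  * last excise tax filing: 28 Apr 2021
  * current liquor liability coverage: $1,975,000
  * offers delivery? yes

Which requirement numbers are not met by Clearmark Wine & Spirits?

1. employees with server-training certification 1 < 4 → not met
2. condition 'sells for on-premises consumption' holds; sale-to-minor violations in the past year 3 > 1 → not met
3. inventory reconciliation 155 days ago vs limit 120 → not met
4. signage compliance review 18 days ago vs limit 30 → met
5. hours-of-sale posting present → met
6. condition 'offers delivery' holds; keg registration log absent → not met
7. liquor liability coverage $1,975,000 ≥ $1,925,000 → met
8. excise tax filing 61 days ago vs limit 90 → met
9. security system test 66 days ago vs limit 90 → met
10. condition 'sells kegs' holds; excise tax bond $70,000 < $80,000 → not met
11. managers with responsible-vendor certification 0 < 3 → not met
Not met: 1, 2, 3, 6, 10, 11

1, 2, 3, 6, 10, 11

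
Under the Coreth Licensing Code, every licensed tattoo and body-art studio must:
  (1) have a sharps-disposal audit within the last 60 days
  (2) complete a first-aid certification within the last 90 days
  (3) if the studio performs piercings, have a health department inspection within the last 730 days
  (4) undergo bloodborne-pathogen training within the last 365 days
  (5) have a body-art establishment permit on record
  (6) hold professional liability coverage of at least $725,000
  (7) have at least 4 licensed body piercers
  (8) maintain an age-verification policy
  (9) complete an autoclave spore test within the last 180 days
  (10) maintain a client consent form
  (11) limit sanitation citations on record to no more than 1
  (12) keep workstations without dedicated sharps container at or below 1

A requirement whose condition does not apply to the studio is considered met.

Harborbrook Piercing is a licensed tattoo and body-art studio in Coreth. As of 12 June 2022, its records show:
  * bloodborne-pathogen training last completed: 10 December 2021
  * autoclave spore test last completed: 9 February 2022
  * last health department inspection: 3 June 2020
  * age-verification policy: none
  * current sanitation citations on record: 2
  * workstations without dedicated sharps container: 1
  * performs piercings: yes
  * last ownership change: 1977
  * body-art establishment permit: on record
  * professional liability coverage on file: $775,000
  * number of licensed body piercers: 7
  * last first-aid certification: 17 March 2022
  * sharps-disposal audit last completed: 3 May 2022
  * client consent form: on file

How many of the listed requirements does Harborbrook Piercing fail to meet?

1. sharps-disposal audit 40 days ago vs limit 60 → met
2. first-aid certification 87 days ago vs limit 90 → met
3. condition 'performs piercings' holds; health department inspection 739 days ago vs limit 730 → not met
4. bloodborne-pathogen training 184 days ago vs limit 365 → met
5. body-art establishment permit present → met
6. professional liability coverage $775,000 ≥ $725,000 → met
7. licensed body piercers 7 ≥ 4 → met
8. age-verification policy absent → not met
9. autoclave spore test 123 days ago vs limit 180 → met
10. client consent form present → met
11. sanitation citations on record 2 > 1 → not met
12. workstations without dedicated sharps container 1 ≤ 1 → met
Not met: 3 of 12

3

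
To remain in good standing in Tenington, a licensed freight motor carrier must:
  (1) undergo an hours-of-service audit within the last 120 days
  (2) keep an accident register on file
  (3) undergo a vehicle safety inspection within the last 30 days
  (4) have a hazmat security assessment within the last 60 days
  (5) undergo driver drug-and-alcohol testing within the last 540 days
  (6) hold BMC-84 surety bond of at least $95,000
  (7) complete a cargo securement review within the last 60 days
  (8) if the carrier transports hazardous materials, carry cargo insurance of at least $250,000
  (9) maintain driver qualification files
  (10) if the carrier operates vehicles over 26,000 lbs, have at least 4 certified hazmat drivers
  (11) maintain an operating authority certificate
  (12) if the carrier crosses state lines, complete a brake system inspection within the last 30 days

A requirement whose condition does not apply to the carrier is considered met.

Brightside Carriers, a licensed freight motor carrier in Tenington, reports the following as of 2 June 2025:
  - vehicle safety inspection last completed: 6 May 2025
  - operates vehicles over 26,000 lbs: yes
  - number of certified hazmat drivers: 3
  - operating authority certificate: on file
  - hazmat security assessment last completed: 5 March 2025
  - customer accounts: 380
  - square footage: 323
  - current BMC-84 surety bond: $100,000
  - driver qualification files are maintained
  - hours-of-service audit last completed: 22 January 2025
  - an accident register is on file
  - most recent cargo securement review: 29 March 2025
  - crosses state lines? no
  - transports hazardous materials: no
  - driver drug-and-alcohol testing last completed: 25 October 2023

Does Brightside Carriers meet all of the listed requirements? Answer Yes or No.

No

1. hours-of-service audit 131 days ago vs limit 120 → not met
2. accident register present → met
3. vehicle safety inspection 27 days ago vs limit 30 → met
4. hazmat security assessment 89 days ago vs limit 60 → not met
5. driver drug-and-alcohol testing 586 days ago vs limit 540 → not met
6. BMC-84 surety bond $100,000 ≥ $95,000 → met
7. cargo securement review 65 days ago vs limit 60 → not met
8. condition 'transports hazardous materials' does not hold → requirement n/a → met
9. driver qualification files present → met
10. condition 'operates vehicles over 26,000 lbs' holds; certified hazmat drivers 3 < 4 → not met
11. operating authority certificate present → met
12. condition 'crosses state lines' does not hold → requirement n/a → met
Not met: 1, 4, 5, 7, 10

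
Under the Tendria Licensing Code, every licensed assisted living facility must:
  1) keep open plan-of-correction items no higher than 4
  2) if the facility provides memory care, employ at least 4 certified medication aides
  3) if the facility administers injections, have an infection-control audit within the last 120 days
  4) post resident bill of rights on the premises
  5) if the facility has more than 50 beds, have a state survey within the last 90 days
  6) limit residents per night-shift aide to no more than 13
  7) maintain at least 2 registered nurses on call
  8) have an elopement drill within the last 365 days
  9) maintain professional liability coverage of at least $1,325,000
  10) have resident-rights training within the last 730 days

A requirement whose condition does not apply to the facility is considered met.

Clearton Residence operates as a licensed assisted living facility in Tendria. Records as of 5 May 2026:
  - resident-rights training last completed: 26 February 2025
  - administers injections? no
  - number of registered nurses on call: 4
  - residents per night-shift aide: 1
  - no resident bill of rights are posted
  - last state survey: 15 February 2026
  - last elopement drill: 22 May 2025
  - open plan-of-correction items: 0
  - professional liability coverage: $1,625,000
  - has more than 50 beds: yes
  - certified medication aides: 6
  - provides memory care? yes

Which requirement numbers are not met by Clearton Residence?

1. open plan-of-correction items 0 ≤ 4 → met
2. condition 'provides memory care' holds; certified medication aides 6 ≥ 4 → met
3. condition 'administers injections' does not hold → requirement n/a → met
4. resident bill of rights absent → not met
5. condition 'has more than 50 beds' holds; state survey 79 days ago vs limit 90 → met
6. residents per night-shift aide 1 ≤ 13 → met
7. registered nurses on call 4 ≥ 2 → met
8. elopement drill 348 days ago vs limit 365 → met
9. professional liability coverage $1,625,000 ≥ $1,325,000 → met
10. resident-rights training 433 days ago vs limit 730 → met
Not met: 4

4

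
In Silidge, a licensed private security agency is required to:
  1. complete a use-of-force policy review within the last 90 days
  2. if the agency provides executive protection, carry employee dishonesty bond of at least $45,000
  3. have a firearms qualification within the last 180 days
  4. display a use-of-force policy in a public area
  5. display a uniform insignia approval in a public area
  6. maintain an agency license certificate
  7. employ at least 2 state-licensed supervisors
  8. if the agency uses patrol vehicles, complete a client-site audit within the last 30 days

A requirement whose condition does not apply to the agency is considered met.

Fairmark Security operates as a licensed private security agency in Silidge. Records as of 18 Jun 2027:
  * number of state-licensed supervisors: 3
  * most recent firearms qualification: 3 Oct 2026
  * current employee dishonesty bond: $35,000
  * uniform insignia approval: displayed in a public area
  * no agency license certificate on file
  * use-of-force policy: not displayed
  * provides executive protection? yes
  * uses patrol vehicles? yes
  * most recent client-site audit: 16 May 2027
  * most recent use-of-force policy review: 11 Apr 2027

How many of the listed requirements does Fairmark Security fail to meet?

5

1. use-of-force policy review 68 days ago vs limit 90 → met
2. condition 'provides executive protection' holds; employee dishonesty bond $35,000 < $45,000 → not met
3. firearms qualification 258 days ago vs limit 180 → not met
4. use-of-force policy absent → not met
5. uniform insignia approval present → met
6. agency license certificate absent → not met
7. state-licensed supervisors 3 ≥ 2 → met
8. condition 'uses patrol vehicles' holds; client-site audit 33 days ago vs limit 30 → not met
Not met: 5 of 8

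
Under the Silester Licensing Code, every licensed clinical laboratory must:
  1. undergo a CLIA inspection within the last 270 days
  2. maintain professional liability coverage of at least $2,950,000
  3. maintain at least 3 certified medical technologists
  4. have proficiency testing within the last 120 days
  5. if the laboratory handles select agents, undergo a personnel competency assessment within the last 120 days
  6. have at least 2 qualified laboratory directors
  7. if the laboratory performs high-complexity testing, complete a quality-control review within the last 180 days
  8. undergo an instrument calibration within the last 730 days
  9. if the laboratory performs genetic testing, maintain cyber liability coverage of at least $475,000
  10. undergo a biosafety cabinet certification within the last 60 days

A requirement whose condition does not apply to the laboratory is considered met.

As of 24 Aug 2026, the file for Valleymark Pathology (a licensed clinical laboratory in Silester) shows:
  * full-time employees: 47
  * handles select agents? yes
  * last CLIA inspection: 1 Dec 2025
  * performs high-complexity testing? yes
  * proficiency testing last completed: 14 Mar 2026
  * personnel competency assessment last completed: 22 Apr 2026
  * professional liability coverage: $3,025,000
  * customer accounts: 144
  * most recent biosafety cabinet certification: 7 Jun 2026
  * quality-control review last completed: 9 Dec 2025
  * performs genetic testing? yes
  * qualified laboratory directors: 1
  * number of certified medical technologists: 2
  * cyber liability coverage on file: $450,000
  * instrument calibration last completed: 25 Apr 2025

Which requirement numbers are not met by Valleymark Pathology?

3, 4, 5, 6, 7, 9, 10

1. CLIA inspection 266 days ago vs limit 270 → met
2. professional liability coverage $3,025,000 ≥ $2,950,000 → met
3. certified medical technologists 2 < 3 → not met
4. proficiency testing 163 days ago vs limit 120 → not met
5. condition 'handles select agents' holds; personnel competency assessment 124 days ago vs limit 120 → not met
6. qualified laboratory directors 1 < 2 → not met
7. condition 'performs high-complexity testing' holds; quality-control review 258 days ago vs limit 180 → not met
8. instrument calibration 486 days ago vs limit 730 → met
9. condition 'performs genetic testing' holds; cyber liability coverage $450,000 < $475,000 → not met
10. biosafety cabinet certification 78 days ago vs limit 60 → not met
Not met: 3, 4, 5, 6, 7, 9, 10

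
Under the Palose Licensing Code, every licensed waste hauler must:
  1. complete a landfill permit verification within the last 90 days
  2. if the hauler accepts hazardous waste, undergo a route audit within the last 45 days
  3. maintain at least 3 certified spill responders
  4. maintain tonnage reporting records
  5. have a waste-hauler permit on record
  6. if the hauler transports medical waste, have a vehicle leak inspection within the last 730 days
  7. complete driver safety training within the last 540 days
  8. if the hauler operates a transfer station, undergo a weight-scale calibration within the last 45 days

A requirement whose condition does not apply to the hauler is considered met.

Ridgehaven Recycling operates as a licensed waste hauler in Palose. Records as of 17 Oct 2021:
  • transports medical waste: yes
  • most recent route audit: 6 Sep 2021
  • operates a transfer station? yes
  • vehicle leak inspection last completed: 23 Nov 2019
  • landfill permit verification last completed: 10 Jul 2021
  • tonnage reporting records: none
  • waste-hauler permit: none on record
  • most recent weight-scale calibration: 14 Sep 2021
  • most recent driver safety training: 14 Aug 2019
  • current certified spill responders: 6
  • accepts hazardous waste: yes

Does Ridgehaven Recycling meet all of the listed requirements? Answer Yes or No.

No

1. landfill permit verification 99 days ago vs limit 90 → not met
2. condition 'accepts hazardous waste' holds; route audit 41 days ago vs limit 45 → met
3. certified spill responders 6 ≥ 3 → met
4. tonnage reporting records absent → not met
5. waste-hauler permit absent → not met
6. condition 'transports medical waste' holds; vehicle leak inspection 694 days ago vs limit 730 → met
7. driver safety training 795 days ago vs limit 540 → not met
8. condition 'operates a transfer station' holds; weight-scale calibration 33 days ago vs limit 45 → met
Not met: 1, 4, 5, 7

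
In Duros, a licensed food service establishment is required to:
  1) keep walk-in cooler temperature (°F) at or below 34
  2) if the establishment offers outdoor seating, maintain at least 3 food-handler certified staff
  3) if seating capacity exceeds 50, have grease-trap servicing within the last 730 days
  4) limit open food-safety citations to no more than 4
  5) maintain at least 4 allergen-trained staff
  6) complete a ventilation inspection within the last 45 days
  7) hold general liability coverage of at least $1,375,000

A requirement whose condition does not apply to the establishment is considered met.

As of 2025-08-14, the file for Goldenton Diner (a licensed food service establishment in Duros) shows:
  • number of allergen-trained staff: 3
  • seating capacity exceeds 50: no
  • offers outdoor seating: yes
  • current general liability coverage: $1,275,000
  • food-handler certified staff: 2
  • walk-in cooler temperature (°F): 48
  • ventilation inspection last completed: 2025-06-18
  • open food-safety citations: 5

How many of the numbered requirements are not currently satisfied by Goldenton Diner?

6

1. walk-in cooler temperature (°F) 48 > 34 → not met
2. condition 'offers outdoor seating' holds; food-handler certified staff 2 < 3 → not met
3. condition 'seating capacity exceeds 50' does not hold → requirement n/a → met
4. open food-safety citations 5 > 4 → not met
5. allergen-trained staff 3 < 4 → not met
6. ventilation inspection 57 days ago vs limit 45 → not met
7. general liability coverage $1,275,000 < $1,375,000 → not met
Not met: 6 of 7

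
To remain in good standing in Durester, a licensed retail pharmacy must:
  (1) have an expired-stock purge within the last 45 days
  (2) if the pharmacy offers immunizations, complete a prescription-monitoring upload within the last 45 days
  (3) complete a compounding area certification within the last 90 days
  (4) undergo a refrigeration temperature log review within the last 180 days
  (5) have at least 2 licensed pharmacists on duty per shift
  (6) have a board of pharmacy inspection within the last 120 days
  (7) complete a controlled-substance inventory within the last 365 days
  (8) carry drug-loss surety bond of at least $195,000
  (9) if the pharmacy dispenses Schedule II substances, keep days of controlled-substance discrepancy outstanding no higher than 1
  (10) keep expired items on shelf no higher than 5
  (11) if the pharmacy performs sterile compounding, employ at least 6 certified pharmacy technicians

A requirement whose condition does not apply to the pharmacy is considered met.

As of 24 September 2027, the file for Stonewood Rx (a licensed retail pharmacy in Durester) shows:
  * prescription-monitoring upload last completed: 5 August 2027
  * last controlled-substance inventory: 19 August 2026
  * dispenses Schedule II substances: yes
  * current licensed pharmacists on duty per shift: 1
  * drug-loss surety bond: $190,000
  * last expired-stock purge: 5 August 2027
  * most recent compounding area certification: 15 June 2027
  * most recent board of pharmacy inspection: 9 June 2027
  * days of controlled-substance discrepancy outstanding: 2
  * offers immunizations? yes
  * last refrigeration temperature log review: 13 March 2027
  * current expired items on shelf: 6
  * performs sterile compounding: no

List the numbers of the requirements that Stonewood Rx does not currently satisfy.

1. expired-stock purge 50 days ago vs limit 45 → not met
2. condition 'offers immunizations' holds; prescription-monitoring upload 50 days ago vs limit 45 → not met
3. compounding area certification 101 days ago vs limit 90 → not met
4. refrigeration temperature log review 195 days ago vs limit 180 → not met
5. licensed pharmacists on duty per shift 1 < 2 → not met
6. board of pharmacy inspection 107 days ago vs limit 120 → met
7. controlled-substance inventory 401 days ago vs limit 365 → not met
8. drug-loss surety bond $190,000 < $195,000 → not met
9. condition 'dispenses Schedule II substances' holds; days of controlled-substance discrepancy outstanding 2 > 1 → not met
10. expired items on shelf 6 > 5 → not met
11. condition 'performs sterile compounding' does not hold → requirement n/a → met
Not met: 1, 2, 3, 4, 5, 7, 8, 9, 10

1, 2, 3, 4, 5, 7, 8, 9, 10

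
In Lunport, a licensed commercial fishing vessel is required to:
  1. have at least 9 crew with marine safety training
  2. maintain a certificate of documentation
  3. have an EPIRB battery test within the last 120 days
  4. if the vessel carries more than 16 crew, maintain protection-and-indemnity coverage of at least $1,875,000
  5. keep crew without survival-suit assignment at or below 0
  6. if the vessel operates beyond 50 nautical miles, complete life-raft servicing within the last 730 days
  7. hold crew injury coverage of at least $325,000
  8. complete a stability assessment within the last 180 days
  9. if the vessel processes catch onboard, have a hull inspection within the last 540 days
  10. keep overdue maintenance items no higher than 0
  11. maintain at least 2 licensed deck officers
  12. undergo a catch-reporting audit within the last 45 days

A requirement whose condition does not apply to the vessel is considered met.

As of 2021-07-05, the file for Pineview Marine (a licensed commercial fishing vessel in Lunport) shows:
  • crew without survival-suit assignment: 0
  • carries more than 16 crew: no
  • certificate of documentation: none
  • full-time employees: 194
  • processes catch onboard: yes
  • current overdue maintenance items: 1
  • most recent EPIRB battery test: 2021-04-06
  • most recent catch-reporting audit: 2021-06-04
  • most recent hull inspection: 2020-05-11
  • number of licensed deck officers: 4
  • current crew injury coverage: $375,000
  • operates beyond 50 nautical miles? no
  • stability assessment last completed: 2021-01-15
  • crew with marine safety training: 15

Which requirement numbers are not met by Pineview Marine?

2, 10

1. crew with marine safety training 15 ≥ 9 → met
2. certificate of documentation absent → not met
3. EPIRB battery test 90 days ago vs limit 120 → met
4. condition 'carries more than 16 crew' does not hold → requirement n/a → met
5. crew without survival-suit assignment 0 ≤ 0 → met
6. condition 'operates beyond 50 nautical miles' does not hold → requirement n/a → met
7. crew injury coverage $375,000 ≥ $325,000 → met
8. stability assessment 171 days ago vs limit 180 → met
9. condition 'processes catch onboard' holds; hull inspection 420 days ago vs limit 540 → met
10. overdue maintenance items 1 > 0 → not met
11. licensed deck officers 4 ≥ 2 → met
12. catch-reporting audit 31 days ago vs limit 45 → met
Not met: 2, 10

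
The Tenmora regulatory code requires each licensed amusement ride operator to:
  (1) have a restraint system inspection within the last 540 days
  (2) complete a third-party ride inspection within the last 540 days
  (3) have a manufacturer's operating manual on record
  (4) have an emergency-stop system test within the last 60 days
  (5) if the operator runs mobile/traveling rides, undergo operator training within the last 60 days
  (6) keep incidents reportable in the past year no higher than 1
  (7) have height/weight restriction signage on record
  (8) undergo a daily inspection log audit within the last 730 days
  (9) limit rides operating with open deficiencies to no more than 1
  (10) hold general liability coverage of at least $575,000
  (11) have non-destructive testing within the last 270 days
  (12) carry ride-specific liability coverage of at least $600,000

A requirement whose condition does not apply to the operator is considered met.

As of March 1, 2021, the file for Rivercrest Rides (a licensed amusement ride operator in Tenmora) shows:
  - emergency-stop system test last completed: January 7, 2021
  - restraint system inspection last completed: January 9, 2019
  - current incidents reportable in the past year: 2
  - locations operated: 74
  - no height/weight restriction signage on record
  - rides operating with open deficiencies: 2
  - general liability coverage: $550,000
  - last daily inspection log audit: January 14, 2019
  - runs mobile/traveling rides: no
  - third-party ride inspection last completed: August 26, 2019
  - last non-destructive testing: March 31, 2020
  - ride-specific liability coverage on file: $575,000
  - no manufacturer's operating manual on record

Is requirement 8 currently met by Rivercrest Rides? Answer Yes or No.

8. daily inspection log audit 777 days ago vs limit 730 → not met

No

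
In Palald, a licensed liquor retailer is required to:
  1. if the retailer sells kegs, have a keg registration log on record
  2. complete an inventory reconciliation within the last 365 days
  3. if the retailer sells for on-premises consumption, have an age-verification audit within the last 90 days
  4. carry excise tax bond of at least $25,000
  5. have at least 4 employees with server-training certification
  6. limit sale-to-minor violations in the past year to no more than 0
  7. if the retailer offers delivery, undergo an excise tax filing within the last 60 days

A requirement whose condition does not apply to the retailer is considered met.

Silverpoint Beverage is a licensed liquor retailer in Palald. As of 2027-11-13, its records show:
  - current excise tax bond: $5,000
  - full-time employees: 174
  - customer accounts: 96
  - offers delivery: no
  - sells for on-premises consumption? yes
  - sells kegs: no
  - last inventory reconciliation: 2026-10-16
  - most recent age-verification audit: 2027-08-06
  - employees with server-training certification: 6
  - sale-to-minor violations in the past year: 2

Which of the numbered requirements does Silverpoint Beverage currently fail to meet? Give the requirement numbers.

1. condition 'sells kegs' does not hold → requirement n/a → met
2. inventory reconciliation 393 days ago vs limit 365 → not met
3. condition 'sells for on-premises consumption' holds; age-verification audit 99 days ago vs limit 90 → not met
4. excise tax bond $5,000 < $25,000 → not met
5. employees with server-training certification 6 ≥ 4 → met
6. sale-to-minor violations in the past year 2 > 0 → not met
7. condition 'offers delivery' does not hold → requirement n/a → met
Not met: 2, 3, 4, 6

2, 3, 4, 6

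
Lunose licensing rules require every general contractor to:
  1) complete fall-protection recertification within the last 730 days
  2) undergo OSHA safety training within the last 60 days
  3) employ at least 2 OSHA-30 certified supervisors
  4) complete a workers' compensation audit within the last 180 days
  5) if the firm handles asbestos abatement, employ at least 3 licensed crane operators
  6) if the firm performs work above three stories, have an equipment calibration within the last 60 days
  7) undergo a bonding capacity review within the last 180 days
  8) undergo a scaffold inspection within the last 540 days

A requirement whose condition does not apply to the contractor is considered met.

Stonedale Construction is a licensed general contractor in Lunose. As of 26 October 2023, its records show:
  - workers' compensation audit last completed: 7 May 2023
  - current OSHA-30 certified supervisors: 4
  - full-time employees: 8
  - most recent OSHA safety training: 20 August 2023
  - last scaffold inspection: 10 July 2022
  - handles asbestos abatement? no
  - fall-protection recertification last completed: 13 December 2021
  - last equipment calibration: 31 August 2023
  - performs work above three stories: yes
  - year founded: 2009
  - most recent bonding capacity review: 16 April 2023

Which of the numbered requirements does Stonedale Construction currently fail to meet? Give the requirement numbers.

2, 7

1. fall-protection recertification 682 days ago vs limit 730 → met
2. OSHA safety training 67 days ago vs limit 60 → not met
3. OSHA-30 certified supervisors 4 ≥ 2 → met
4. workers' compensation audit 172 days ago vs limit 180 → met
5. condition 'handles asbestos abatement' does not hold → requirement n/a → met
6. condition 'performs work above three stories' holds; equipment calibration 56 days ago vs limit 60 → met
7. bonding capacity review 193 days ago vs limit 180 → not met
8. scaffold inspection 473 days ago vs limit 540 → met
Not met: 2, 7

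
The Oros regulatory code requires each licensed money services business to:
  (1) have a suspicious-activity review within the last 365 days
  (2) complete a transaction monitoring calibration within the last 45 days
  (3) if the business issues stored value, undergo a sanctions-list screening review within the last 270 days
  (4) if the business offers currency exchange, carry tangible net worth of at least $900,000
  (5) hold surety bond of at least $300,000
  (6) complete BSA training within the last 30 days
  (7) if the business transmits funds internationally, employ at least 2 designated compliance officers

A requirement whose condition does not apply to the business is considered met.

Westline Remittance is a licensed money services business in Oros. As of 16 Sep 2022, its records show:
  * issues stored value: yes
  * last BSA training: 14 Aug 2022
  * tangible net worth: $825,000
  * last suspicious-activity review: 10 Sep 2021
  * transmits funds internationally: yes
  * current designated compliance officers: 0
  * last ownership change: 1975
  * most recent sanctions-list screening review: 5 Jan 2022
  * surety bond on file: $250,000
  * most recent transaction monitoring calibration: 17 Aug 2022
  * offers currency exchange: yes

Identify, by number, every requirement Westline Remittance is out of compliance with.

1, 4, 5, 6, 7

1. suspicious-activity review 371 days ago vs limit 365 → not met
2. transaction monitoring calibration 30 days ago vs limit 45 → met
3. condition 'issues stored value' holds; sanctions-list screening review 254 days ago vs limit 270 → met
4. condition 'offers currency exchange' holds; tangible net worth $825,000 < $900,000 → not met
5. surety bond $250,000 < $300,000 → not met
6. BSA training 33 days ago vs limit 30 → not met
7. condition 'transmits funds internationally' holds; designated compliance officers 0 < 2 → not met
Not met: 1, 4, 5, 6, 7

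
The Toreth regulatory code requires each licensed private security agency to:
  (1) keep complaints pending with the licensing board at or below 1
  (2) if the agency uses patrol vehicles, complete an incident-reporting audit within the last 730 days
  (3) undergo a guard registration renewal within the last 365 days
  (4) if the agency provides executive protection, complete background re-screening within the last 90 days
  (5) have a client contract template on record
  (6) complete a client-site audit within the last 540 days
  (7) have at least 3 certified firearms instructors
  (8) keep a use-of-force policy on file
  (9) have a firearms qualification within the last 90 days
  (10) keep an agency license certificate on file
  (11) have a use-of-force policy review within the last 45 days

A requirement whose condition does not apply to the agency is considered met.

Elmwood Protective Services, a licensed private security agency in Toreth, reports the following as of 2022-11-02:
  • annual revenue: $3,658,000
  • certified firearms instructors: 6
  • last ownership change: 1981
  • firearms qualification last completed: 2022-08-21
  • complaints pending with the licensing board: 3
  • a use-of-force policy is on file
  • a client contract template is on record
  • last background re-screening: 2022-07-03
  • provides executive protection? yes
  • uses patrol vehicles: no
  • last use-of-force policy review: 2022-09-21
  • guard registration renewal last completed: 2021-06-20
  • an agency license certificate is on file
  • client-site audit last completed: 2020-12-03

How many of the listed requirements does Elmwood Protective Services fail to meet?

4

1. complaints pending with the licensing board 3 > 1 → not met
2. condition 'uses patrol vehicles' does not hold → requirement n/a → met
3. guard registration renewal 500 days ago vs limit 365 → not met
4. condition 'provides executive protection' holds; background re-screening 122 days ago vs limit 90 → not met
5. client contract template present → met
6. client-site audit 699 days ago vs limit 540 → not met
7. certified firearms instructors 6 ≥ 3 → met
8. use-of-force policy present → met
9. firearms qualification 73 days ago vs limit 90 → met
10. agency license certificate present → met
11. use-of-force policy review 42 days ago vs limit 45 → met
Not met: 4 of 11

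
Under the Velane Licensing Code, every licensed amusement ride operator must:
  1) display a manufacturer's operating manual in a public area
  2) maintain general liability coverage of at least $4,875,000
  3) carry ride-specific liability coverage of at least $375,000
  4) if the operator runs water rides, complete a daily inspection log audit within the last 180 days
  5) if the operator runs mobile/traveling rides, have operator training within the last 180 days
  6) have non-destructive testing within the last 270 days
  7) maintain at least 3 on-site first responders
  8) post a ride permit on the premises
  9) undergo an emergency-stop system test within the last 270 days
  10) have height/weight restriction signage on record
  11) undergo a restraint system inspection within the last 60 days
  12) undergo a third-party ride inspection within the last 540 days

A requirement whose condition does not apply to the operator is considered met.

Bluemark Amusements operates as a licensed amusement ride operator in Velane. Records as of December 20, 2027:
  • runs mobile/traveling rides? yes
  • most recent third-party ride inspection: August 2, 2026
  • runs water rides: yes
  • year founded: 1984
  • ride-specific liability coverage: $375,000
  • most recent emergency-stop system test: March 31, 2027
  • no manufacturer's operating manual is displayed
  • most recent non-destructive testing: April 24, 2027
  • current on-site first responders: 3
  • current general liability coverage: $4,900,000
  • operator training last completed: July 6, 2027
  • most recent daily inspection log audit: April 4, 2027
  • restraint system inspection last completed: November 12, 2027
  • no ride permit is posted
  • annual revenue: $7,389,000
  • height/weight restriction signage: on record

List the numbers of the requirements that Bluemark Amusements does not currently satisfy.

1, 4, 8

1. manufacturer's operating manual absent → not met
2. general liability coverage $4,900,000 ≥ $4,875,000 → met
3. ride-specific liability coverage $375,000 ≥ $375,000 → met
4. condition 'runs water rides' holds; daily inspection log audit 260 days ago vs limit 180 → not met
5. condition 'runs mobile/traveling rides' holds; operator training 167 days ago vs limit 180 → met
6. non-destructive testing 240 days ago vs limit 270 → met
7. on-site first responders 3 ≥ 3 → met
8. ride permit absent → not met
9. emergency-stop system test 264 days ago vs limit 270 → met
10. height/weight restriction signage present → met
11. restraint system inspection 38 days ago vs limit 60 → met
12. third-party ride inspection 505 days ago vs limit 540 → met
Not met: 1, 4, 8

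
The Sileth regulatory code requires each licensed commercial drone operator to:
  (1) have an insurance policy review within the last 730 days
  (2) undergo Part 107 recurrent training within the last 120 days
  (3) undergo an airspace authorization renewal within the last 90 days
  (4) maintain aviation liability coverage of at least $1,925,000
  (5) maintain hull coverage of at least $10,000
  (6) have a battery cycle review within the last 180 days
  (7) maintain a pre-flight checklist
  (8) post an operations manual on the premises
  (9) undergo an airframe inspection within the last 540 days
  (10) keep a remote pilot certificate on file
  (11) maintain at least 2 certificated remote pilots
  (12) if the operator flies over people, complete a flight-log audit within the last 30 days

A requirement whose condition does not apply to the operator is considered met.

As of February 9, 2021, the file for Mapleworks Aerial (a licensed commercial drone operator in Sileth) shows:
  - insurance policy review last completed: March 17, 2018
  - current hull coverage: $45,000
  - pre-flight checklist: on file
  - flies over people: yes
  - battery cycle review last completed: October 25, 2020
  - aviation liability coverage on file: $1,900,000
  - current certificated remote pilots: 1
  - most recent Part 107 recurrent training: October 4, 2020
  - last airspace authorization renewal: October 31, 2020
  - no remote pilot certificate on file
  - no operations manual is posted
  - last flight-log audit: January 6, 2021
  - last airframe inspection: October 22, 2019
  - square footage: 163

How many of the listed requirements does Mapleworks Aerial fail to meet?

8

1. insurance policy review 1060 days ago vs limit 730 → not met
2. Part 107 recurrent training 128 days ago vs limit 120 → not met
3. airspace authorization renewal 101 days ago vs limit 90 → not met
4. aviation liability coverage $1,900,000 < $1,925,000 → not met
5. hull coverage $45,000 ≥ $10,000 → met
6. battery cycle review 107 days ago vs limit 180 → met
7. pre-flight checklist present → met
8. operations manual absent → not met
9. airframe inspection 476 days ago vs limit 540 → met
10. remote pilot certificate absent → not met
11. certificated remote pilots 1 < 2 → not met
12. condition 'flies over people' holds; flight-log audit 34 days ago vs limit 30 → not met
Not met: 8 of 12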